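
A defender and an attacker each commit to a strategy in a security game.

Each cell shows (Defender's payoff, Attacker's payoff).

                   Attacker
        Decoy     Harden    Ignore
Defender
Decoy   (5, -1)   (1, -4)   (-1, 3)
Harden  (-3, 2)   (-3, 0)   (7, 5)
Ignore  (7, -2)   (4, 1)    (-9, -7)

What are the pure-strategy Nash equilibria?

For each player, find the best response to each opponent profile; mutual best responses are the pure NE.
Defender against Decoy: payoffs 5, -3, 7 → best response Ignore.
Defender against Harden: payoffs 1, -3, 4 → best response Ignore.
Defender against Ignore: payoffs -1, 7, -9 → best response Harden.
Attacker against Decoy: payoffs -1, -4, 3 → best response Ignore.
Attacker against Harden: payoffs 2, 0, 5 → best response Ignore.
Attacker against Ignore: payoffs -2, 1, -7 → best response Harden.
Mutual best responses: (Harden, Ignore); (Ignore, Harden).

The pure Nash equilibria are (Harden, Ignore) and (Ignore, Harden).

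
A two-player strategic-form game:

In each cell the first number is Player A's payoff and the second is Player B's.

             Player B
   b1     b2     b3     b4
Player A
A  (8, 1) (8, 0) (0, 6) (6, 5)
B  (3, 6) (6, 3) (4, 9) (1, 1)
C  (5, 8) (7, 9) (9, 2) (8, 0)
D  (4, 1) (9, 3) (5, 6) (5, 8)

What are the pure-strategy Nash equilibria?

No pure-strategy Nash equilibrium.

(A, b1): Player B can switch to b3 (1 → 6). Not NE.
(A, b2): Player A can switch to D (8 → 9). Not NE.
(A, b3): Player A can switch to B (0 → 4). Not NE.
(A, b4): Player A can switch to C (6 → 8). Not NE.
(B, b1): Player A can switch to A (3 → 8). Not NE.
(B, b2): Player A can switch to A (6 → 8). Not NE.
(The remaining 10 profiles each have a profitable deviation by the same check.)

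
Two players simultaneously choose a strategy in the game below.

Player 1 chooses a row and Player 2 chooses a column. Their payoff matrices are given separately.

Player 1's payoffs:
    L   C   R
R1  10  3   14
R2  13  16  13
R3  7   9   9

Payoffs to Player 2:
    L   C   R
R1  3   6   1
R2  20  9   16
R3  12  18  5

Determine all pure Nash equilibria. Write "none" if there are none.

Player 1 against L: payoffs 10, 13, 7 → best response R2.
Player 1 against C: payoffs 3, 16, 9 → best response R2.
Player 1 against R: payoffs 14, 13, 9 → best response R1.
Player 2 against R1: payoffs 3, 6, 1 → best response C.
Player 2 against R2: payoffs 20, 9, 16 → best response L.
Player 2 against R3: payoffs 12, 18, 5 → best response C.
Mutual best responses: (R2, L).

Pure NE: (R2, L)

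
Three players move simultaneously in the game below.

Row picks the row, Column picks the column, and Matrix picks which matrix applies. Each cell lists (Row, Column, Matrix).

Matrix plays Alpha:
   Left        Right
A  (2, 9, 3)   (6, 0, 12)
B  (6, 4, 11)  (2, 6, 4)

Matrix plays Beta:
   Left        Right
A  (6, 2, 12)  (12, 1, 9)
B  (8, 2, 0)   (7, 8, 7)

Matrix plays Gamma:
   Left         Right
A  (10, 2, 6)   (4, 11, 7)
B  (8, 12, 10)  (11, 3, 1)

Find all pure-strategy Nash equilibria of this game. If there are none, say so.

No pure-strategy Nash equilibrium.

(A, Left, Alpha): Row can switch to B (2 → 6). Not NE.
(A, Left, Beta): Row can switch to B (6 → 8). Not NE.
(A, Left, Gamma): Column can switch to Right (2 → 11). Not NE.
(A, Right, Alpha): Column can switch to Left (0 → 9). Not NE.
(A, Right, Beta): Column can switch to Left (1 → 2). Not NE.
(A, Right, Gamma): Row can switch to B (4 → 11). Not NE.
(B, Left, Alpha): Column can switch to Right (4 → 6). Not NE.
(B, Left, Beta): Column can switch to Right (2 → 8). Not NE.
(B, Left, Gamma): Row can switch to A (8 → 10). Not NE.
(B, Right, Alpha): Row can switch to A (2 → 6). Not NE.
(The remaining 2 profiles each have a profitable deviation by the same check.)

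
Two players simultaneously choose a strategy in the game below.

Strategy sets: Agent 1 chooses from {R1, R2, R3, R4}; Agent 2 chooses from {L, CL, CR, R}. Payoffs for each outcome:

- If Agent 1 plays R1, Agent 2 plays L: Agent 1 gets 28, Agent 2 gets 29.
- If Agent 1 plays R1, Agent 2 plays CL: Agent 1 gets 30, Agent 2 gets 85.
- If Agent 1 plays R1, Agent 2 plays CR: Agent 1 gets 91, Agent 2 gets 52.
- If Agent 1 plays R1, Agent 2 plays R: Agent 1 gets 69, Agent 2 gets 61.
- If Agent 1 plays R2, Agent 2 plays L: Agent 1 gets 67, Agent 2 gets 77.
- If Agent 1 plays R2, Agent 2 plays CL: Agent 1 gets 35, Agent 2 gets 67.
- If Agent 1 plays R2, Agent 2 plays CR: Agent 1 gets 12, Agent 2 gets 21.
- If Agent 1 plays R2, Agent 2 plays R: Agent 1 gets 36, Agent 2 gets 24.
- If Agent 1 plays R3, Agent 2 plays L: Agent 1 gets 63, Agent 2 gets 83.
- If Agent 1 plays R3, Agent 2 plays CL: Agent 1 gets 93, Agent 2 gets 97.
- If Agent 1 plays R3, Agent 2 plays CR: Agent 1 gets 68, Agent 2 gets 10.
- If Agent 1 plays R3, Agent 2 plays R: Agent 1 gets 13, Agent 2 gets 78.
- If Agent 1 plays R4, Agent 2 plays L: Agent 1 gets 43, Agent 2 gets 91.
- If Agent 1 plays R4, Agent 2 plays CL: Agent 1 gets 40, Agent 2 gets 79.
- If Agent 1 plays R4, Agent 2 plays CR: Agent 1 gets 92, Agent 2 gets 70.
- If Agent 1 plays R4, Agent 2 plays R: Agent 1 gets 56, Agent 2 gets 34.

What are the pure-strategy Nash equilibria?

(R1, L): Agent 1 can switch to R2 (28 → 67). Not NE.
(R1, CL): Agent 1 can switch to R2 (30 → 35). Not NE.
(R1, CR): Agent 1 can switch to R4 (91 → 92). Not NE.
(R1, R): Agent 2 can switch to CL (61 → 85). Not NE.
(R2, L): Agent 1 gets 67, best alternative 63; Agent 2 gets 77, best alternative 67. No profitable deviation — NE.
(R2, CL): Agent 1 can switch to R3 (35 → 93). Not NE.
(R2, CR): Agent 1 can switch to R1 (12 → 91). Not NE.
(R3, CL): Agent 1 gets 93, best alternative 40; Agent 2 gets 97, best alternative 83. No profitable deviation — NE.
(The remaining 8 profiles each have a profitable deviation by the same check.)

(R2, L) and (R3, CL)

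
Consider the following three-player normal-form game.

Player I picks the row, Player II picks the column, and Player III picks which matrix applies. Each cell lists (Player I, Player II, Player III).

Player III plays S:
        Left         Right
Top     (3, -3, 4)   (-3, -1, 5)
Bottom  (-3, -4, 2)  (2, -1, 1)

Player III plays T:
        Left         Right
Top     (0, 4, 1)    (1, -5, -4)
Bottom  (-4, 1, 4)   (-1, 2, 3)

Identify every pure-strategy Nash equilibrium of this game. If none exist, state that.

No pure-strategy Nash equilibrium.

Mark each player's best response to every combination of opponents' strategies; a profile where every player is best-responding is a pure Nash equilibrium.
Player I against (Left, S): payoffs 3, -3 → best response Top.
Player I against (Left, T): payoffs 0, -4 → best response Top.
Player I against (Right, S): payoffs -3, 2 → best response Bottom.
Player I against (Right, T): payoffs 1, -1 → best response Top.
Player II against (Top, S): payoffs -3, -1 → best response Right.
Player II against (Top, T): payoffs 4, -5 → best response Left.
Player II against (Bottom, S): payoffs -4, -1 → best response Right.
Player II against (Bottom, T): payoffs 1, 2 → best response Right.
Player III against (Top, Left): payoffs 4, 1 → best response S.
Player III against (Top, Right): payoffs 5, -4 → best response S.
Player III against (Bottom, Left): payoffs 2, 4 → best response T.
Player III against (Bottom, Right): payoffs 1, 3 → best response T.
No profile is a mutual best response for all players.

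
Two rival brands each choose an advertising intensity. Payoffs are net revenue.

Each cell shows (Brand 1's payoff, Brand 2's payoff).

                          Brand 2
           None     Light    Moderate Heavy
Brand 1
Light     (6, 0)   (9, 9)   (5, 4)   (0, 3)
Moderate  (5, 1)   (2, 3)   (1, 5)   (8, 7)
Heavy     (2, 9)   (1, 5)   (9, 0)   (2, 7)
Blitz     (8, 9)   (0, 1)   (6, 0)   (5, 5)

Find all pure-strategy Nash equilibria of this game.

Brand 1 against None: payoffs 6, 5, 2, 8 → best response Blitz.
Brand 1 against Light: payoffs 9, 2, 1, 0 → best response Light.
Brand 1 against Moderate: payoffs 5, 1, 9, 6 → best response Heavy.
Brand 1 against Heavy: payoffs 0, 8, 2, 5 → best response Moderate.
Brand 2 against Light: payoffs 0, 9, 4, 3 → best response Light.
Brand 2 against Moderate: payoffs 1, 3, 5, 7 → best response Heavy.
Brand 2 against Heavy: payoffs 9, 5, 0, 7 → best response None.
Brand 2 against Blitz: payoffs 9, 1, 0, 5 → best response None.
Mutual best responses: (Light, Light); (Moderate, Heavy); (Blitz, None).

The pure Nash equilibria are (Light, Light) and (Moderate, Heavy) and (Blitz, None).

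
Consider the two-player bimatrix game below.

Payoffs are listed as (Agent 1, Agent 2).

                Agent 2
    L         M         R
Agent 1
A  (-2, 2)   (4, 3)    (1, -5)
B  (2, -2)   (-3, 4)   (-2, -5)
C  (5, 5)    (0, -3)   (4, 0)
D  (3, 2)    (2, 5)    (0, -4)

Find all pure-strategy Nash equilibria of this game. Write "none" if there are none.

The pure Nash equilibria are (A, M), (C, L).

Mark each player's best response to every combination of opponents' strategies; a profile where every player is best-responding is a pure Nash equilibrium.
Agent 1 against L: payoffs -2, 2, 5, 3 → best response C.
Agent 1 against M: payoffs 4, -3, 0, 2 → best response A.
Agent 1 against R: payoffs 1, -2, 4, 0 → best response C.
Agent 2 against A: payoffs 2, 3, -5 → best response M.
Agent 2 against B: payoffs -2, 4, -5 → best response M.
Agent 2 against C: payoffs 5, -3, 0 → best response L.
Agent 2 against D: payoffs 2, 5, -4 → best response M.
Mutual best responses: (A, M); (C, L).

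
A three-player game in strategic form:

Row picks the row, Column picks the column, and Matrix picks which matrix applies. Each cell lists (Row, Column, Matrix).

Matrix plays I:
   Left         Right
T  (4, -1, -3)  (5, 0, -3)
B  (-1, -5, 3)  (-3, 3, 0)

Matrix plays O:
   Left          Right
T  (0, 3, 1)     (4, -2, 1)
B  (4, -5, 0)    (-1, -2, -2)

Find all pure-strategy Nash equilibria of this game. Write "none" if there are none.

There is no pure-strategy Nash equilibrium.

(T, Left, I): Column can switch to Right (-1 → 0). Not NE.
(T, Left, O): Row can switch to B (0 → 4). Not NE.
(T, Right, I): Matrix can switch to O (-3 → 1). Not NE.
(T, Right, O): Column can switch to Left (-2 → 3). Not NE.
(B, Left, I): Row can switch to T (-1 → 4). Not NE.
(B, Left, O): Column can switch to Right (-5 → -2). Not NE.
(B, Right, I): Row can switch to T (-3 → 5). Not NE.
(B, Right, O): Row can switch to T (-1 → 4). Not NE.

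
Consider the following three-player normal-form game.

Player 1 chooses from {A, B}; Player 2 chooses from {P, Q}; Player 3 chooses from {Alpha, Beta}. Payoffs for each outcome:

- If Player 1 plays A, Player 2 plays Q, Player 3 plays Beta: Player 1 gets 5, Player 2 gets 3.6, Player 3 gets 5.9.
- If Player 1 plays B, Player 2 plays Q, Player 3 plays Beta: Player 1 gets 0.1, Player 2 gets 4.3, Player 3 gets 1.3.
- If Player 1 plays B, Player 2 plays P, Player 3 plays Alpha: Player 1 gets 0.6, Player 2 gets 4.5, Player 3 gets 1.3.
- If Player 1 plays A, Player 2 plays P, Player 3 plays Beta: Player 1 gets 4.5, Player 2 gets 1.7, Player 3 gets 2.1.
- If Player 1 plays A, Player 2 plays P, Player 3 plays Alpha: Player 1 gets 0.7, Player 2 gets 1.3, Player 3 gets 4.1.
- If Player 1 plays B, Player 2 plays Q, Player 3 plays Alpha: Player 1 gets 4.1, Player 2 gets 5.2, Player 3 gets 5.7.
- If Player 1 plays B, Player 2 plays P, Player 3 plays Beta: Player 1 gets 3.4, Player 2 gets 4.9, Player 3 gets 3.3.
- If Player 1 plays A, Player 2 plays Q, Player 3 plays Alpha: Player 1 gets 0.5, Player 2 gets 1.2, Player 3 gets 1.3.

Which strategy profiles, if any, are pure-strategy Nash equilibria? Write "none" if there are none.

The pure Nash equilibria are (A, P, Alpha) and (A, Q, Beta) and (B, Q, Alpha).

Player 1 against (P, Alpha): payoffs 0.7, 0.6 → best response A.
Player 1 against (P, Beta): payoffs 4.5, 3.4 → best response A.
Player 1 against (Q, Alpha): payoffs 0.5, 4.1 → best response B.
Player 1 against (Q, Beta): payoffs 5, 0.1 → best response A.
Player 2 against (A, Alpha): payoffs 1.3, 1.2 → best response P.
Player 2 against (A, Beta): payoffs 1.7, 3.6 → best response Q.
Player 2 against (B, Alpha): payoffs 4.5, 5.2 → best response Q.
Player 2 against (B, Beta): payoffs 4.9, 4.3 → best response P.
Player 3 against (A, P): payoffs 4.1, 2.1 → best response Alpha.
Player 3 against (A, Q): payoffs 1.3, 5.9 → best response Beta.
Player 3 against (B, P): payoffs 1.3, 3.3 → best response Beta.
Player 3 against (B, Q): payoffs 5.7, 1.3 → best response Alpha.
Mutual best responses: (A, P, Alpha); (A, Q, Beta); (B, Q, Alpha).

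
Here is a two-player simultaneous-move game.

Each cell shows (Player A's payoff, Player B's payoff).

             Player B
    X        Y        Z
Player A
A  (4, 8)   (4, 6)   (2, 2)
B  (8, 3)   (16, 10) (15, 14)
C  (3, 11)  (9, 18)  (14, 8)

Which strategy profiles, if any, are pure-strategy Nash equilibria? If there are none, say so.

(A, X): Player A can switch to B (4 → 8). Not NE.
(A, Y): Player A can switch to B (4 → 16). Not NE.
(A, Z): Player A can switch to B (2 → 15). Not NE.
(B, X): Player B can switch to Y (3 → 10). Not NE.
(B, Y): Player B can switch to Z (10 → 14). Not NE.
(B, Z): Player A gets 15, best alternative 14; Player B gets 14, best alternative 10. No profitable deviation — NE.
(C, X): Player A can switch to A (3 → 4). Not NE.
(C, Y): Player A can switch to B (9 → 16). Not NE.
(C, Z): Player A can switch to B (14 → 15). Not NE.

Pure NE: (B, Z)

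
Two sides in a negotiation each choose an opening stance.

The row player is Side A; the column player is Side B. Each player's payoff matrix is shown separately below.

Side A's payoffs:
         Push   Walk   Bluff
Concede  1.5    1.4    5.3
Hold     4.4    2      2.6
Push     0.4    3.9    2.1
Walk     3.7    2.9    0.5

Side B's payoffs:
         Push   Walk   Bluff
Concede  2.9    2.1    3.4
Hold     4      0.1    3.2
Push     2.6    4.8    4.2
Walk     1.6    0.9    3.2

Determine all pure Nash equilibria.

(Concede, Push): Side A can switch to Hold (1.5 → 4.4). Not NE.
(Concede, Walk): Side A can switch to Hold (1.4 → 2). Not NE.
(Concede, Bluff): Side A gets 5.3, best alternative 2.6; Side B gets 3.4, best alternative 2.9. No profitable deviation — NE.
(Hold, Push): Side A gets 4.4, best alternative 3.7; Side B gets 4, best alternative 3.2. No profitable deviation — NE.
(Hold, Walk): Side A can switch to Push (2 → 3.9). Not NE.
(Hold, Bluff): Side A can switch to Concede (2.6 → 5.3). Not NE.
(Push, Push): Side A can switch to Concede (0.4 → 1.5). Not NE.
(Push, Walk): Side A gets 3.9, best alternative 2.9; Side B gets 4.8, best alternative 4.2. No profitable deviation — NE.
(Push, Bluff): Side A can switch to Concede (2.1 → 5.3). Not NE.
(The remaining 3 profiles each have a profitable deviation by the same check.)

(Concede, Bluff); (Hold, Push); (Push, Walk)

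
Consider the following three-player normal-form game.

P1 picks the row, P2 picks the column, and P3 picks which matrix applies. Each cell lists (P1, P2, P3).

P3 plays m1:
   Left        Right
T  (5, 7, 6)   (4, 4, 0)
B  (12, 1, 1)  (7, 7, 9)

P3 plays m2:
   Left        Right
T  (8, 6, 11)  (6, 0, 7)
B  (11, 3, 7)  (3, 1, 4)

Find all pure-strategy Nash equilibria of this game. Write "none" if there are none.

P1 against (Left, m1): payoffs 5, 12 → best response B.
P1 against (Left, m2): payoffs 8, 11 → best response B.
P1 against (Right, m1): payoffs 4, 7 → best response B.
P1 against (Right, m2): payoffs 6, 3 → best response T.
P2 against (T, m1): payoffs 7, 4 → best response Left.
P2 against (T, m2): payoffs 6, 0 → best response Left.
P2 against (B, m1): payoffs 1, 7 → best response Right.
P2 against (B, m2): payoffs 3, 1 → best response Left.
P3 against (T, Left): payoffs 6, 11 → best response m2.
P3 against (T, Right): payoffs 0, 7 → best response m2.
P3 against (B, Left): payoffs 1, 7 → best response m2.
P3 against (B, Right): payoffs 9, 4 → best response m1.
Mutual best responses: (B, Left, m2); (B, Right, m1).

(B, Left, m2), (B, Right, m1)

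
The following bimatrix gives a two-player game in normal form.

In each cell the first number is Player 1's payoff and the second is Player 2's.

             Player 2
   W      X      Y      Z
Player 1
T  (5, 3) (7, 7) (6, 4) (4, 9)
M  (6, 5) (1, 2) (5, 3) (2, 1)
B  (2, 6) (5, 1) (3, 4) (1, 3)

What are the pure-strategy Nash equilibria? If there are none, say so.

(T, W): Player 1 can switch to M (5 → 6). Not NE.
(T, X): Player 2 can switch to Z (7 → 9). Not NE.
(T, Y): Player 2 can switch to X (4 → 7). Not NE.
(T, Z): Player 1 gets 4, best alternative 2; Player 2 gets 9, best alternative 7. No profitable deviation — NE.
(M, W): Player 1 gets 6, best alternative 5; Player 2 gets 5, best alternative 3. No profitable deviation — NE.
(M, X): Player 1 can switch to T (1 → 7). Not NE.
(M, Y): Player 1 can switch to T (5 → 6). Not NE.
(M, Z): Player 1 can switch to T (2 → 4). Not NE.
(B, W): Player 1 can switch to T (2 → 5). Not NE.
(B, X): Player 1 can switch to T (5 → 7). Not NE.
(B, Y): Player 1 can switch to T (3 → 6). Not NE.
(B, Z): Player 1 can switch to T (1 → 4). Not NE.

The pure Nash equilibria are (T, Z), (M, W).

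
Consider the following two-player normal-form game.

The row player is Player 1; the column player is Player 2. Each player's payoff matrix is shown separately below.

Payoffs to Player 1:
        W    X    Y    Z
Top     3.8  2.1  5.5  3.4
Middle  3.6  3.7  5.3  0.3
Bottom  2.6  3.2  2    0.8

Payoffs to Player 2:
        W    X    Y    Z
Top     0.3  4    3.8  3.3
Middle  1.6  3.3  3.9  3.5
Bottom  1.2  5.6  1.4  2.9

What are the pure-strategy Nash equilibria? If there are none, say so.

No pure-strategy Nash equilibrium.

Player 1 against W: payoffs 3.8, 3.6, 2.6 → best response Top.
Player 1 against X: payoffs 2.1, 3.7, 3.2 → best response Middle.
Player 1 against Y: payoffs 5.5, 5.3, 2 → best response Top.
Player 1 against Z: payoffs 3.4, 0.3, 0.8 → best response Top.
Player 2 against Top: payoffs 0.3, 4, 3.8, 3.3 → best response X.
Player 2 against Middle: payoffs 1.6, 3.3, 3.9, 3.5 → best response Y.
Player 2 against Bottom: payoffs 1.2, 5.6, 1.4, 2.9 → best response X.
No profile is a mutual best response for all players.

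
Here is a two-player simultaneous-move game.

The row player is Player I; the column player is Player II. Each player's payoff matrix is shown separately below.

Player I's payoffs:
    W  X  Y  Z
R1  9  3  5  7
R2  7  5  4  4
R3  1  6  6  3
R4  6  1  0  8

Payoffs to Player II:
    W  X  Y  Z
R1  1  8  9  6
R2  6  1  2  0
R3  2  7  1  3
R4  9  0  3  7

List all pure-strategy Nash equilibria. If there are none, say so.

For each strategy profile, look for a profitable unilateral deviation.
(R1, W): Player II can switch to X (1 → 8). Not NE.
(R1, X): Player I can switch to R2 (3 → 5). Not NE.
(R1, Y): Player I can switch to R3 (5 → 6). Not NE.
(R1, Z): Player I can switch to R4 (7 → 8). Not NE.
(R2, W): Player I can switch to R1 (7 → 9). Not NE.
(R2, X): Player I can switch to R3 (5 → 6). Not NE.
(R2, Y): Player I can switch to R1 (4 → 5). Not NE.
(R2, Z): Player I can switch to R1 (4 → 7). Not NE.
(R3, X): Player I gets 6, best alternative 5; Player II gets 7, best alternative 3. No profitable deviation — NE.
(The remaining 7 profiles each have a profitable deviation by the same check.)

The unique pure-strategy Nash equilibrium is (R3, X).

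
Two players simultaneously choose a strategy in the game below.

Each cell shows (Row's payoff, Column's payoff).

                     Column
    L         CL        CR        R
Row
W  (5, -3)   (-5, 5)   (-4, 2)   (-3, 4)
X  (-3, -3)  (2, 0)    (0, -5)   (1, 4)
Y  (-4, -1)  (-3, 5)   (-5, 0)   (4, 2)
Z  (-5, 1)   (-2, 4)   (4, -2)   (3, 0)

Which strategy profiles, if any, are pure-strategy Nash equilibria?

For each player, find the best response to each opponent profile; mutual best responses are the pure NE.
Row against L: payoffs 5, -3, -4, -5 → best response W.
Row against CL: payoffs -5, 2, -3, -2 → best response X.
Row against CR: payoffs -4, 0, -5, 4 → best response Z.
Row against R: payoffs -3, 1, 4, 3 → best response Y.
Column against W: payoffs -3, 5, 2, 4 → best response CL.
Column against X: payoffs -3, 0, -5, 4 → best response R.
Column against Y: payoffs -1, 5, 0, 2 → best response CL.
Column against Z: payoffs 1, 4, -2, 0 → best response CL.
No profile is a mutual best response for all players.

none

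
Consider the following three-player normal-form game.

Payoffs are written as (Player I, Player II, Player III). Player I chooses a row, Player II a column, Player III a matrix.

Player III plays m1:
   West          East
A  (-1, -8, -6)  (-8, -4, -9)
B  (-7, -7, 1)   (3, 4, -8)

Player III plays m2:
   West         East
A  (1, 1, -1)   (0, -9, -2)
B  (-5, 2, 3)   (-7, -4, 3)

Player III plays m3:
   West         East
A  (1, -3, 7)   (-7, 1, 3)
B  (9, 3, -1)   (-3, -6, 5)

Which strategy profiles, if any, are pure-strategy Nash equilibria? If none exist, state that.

No pure-strategy Nash equilibrium.

Player I against (West, m1): payoffs -1, -7 → best response A.
Player I against (West, m2): payoffs 1, -5 → best response A.
Player I against (West, m3): payoffs 1, 9 → best response B.
Player I against (East, m1): payoffs -8, 3 → best response B.
Player I against (East, m2): payoffs 0, -7 → best response A.
Player I against (East, m3): payoffs -7, -3 → best response B.
Player II against (A, m1): payoffs -8, -4 → best response East.
Player II against (A, m2): payoffs 1, -9 → best response West.
Player II against (A, m3): payoffs -3, 1 → best response East.
Player II against (B, m1): payoffs -7, 4 → best response East.
Player II against (B, m2): payoffs 2, -4 → best response West.
Player II against (B, m3): payoffs 3, -6 → best response West.
Player III against (A, West): payoffs -6, -1, 7 → best response m3.
Player III against (A, East): payoffs -9, -2, 3 → best response m3.
Player III against (B, West): payoffs 1, 3, -1 → best response m2.
Player III against (B, East): payoffs -8, 3, 5 → best response m3.
No profile is a mutual best response for all players.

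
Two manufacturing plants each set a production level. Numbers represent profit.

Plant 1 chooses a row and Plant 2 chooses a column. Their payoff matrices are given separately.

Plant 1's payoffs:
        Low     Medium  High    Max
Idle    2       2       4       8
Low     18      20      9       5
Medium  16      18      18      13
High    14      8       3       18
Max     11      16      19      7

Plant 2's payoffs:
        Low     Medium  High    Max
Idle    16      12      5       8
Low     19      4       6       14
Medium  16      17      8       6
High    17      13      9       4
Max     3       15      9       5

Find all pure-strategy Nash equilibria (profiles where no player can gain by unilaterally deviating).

Pure NE: (Low, Low)

(Idle, Low): Plant 1 can switch to Low (2 → 18). Not NE.
(Idle, Medium): Plant 1 can switch to Low (2 → 20). Not NE.
(Idle, High): Plant 1 can switch to Low (4 → 9). Not NE.
(Idle, Max): Plant 1 can switch to Medium (8 → 13). Not NE.
(Low, Low): Plant 1 gets 18, best alternative 16; Plant 2 gets 19, best alternative 14. No profitable deviation — NE.
(Low, Medium): Plant 2 can switch to Low (4 → 19). Not NE.
(Low, High): Plant 1 can switch to Medium (9 → 18). Not NE.
(The remaining 13 profiles each have a profitable deviation by the same check.)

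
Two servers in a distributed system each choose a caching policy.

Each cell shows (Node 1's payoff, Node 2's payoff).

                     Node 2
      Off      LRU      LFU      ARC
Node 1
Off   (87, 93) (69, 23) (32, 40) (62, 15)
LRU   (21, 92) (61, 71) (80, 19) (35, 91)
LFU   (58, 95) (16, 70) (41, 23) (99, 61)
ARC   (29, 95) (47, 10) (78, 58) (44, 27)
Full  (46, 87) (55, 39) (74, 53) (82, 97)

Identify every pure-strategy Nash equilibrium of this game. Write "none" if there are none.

(Off, Off)

Node 1 against Off: payoffs 87, 21, 58, 29, 46 → best response Off.
Node 1 against LRU: payoffs 69, 61, 16, 47, 55 → best response Off.
Node 1 against LFU: payoffs 32, 80, 41, 78, 74 → best response LRU.
Node 1 against ARC: payoffs 62, 35, 99, 44, 82 → best response LFU.
Node 2 against Off: payoffs 93, 23, 40, 15 → best response Off.
Node 2 against LRU: payoffs 92, 71, 19, 91 → best response Off.
Node 2 against LFU: payoffs 95, 70, 23, 61 → best response Off.
Node 2 against ARC: payoffs 95, 10, 58, 27 → best response Off.
Node 2 against Full: payoffs 87, 39, 53, 97 → best response ARC.
Mutual best responses: (Off, Off).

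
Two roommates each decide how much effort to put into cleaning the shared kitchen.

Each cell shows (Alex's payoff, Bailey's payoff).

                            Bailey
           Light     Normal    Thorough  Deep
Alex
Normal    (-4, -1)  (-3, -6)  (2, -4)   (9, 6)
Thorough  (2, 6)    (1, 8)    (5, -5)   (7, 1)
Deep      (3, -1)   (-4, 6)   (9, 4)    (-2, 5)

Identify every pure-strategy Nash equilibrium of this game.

Alex against Light: payoffs -4, 2, 3 → best response Deep.
Alex against Normal: payoffs -3, 1, -4 → best response Thorough.
Alex against Thorough: payoffs 2, 5, 9 → best response Deep.
Alex against Deep: payoffs 9, 7, -2 → best response Normal.
Bailey against Normal: payoffs -1, -6, -4, 6 → best response Deep.
Bailey against Thorough: payoffs 6, 8, -5, 1 → best response Normal.
Bailey against Deep: payoffs -1, 6, 4, 5 → best response Normal.
Mutual best responses: (Normal, Deep); (Thorough, Normal).

Pure-strategy Nash equilibria: (Normal, Deep); (Thorough, Normal)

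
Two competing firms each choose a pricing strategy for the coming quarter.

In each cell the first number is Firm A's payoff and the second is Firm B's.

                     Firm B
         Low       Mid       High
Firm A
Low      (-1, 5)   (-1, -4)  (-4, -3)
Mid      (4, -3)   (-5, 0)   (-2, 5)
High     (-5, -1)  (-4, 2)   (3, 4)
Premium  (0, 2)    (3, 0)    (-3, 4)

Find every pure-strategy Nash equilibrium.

For each player, find the best response to each opponent profile; mutual best responses are the pure NE.
Firm A against Low: payoffs -1, 4, -5, 0 → best response Mid.
Firm A against Mid: payoffs -1, -5, -4, 3 → best response Premium.
Firm A against High: payoffs -4, -2, 3, -3 → best response High.
Firm B against Low: payoffs 5, -4, -3 → best response Low.
Firm B against Mid: payoffs -3, 0, 5 → best response High.
Firm B against High: payoffs -1, 2, 4 → best response High.
Firm B against Premium: payoffs 2, 0, 4 → best response High.
Mutual best responses: (High, High).

Pure NE: (High, High)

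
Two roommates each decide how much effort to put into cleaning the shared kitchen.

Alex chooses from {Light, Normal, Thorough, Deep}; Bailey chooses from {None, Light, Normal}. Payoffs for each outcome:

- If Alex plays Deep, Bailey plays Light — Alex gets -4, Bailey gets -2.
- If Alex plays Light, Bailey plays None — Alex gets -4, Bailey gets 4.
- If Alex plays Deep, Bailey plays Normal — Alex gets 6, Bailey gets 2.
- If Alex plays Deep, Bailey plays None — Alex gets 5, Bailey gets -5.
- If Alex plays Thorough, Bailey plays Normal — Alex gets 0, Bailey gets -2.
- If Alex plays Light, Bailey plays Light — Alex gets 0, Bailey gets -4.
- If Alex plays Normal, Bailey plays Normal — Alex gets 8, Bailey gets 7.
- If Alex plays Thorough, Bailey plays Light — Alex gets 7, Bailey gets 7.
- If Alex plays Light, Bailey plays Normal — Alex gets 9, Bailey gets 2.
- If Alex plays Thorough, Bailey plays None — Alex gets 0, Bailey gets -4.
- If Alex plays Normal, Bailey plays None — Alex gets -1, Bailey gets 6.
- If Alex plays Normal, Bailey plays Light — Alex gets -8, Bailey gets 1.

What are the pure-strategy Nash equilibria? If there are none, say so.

Mark each player's best response to every combination of opponents' strategies; a profile where every player is best-responding is a pure Nash equilibrium.
Alex against None: payoffs -4, -1, 0, 5 → best response Deep.
Alex against Light: payoffs 0, -8, 7, -4 → best response Thorough.
Alex against Normal: payoffs 9, 8, 0, 6 → best response Light.
Bailey against Light: payoffs 4, -4, 2 → best response None.
Bailey against Normal: payoffs 6, 1, 7 → best response Normal.
Bailey against Thorough: payoffs -4, 7, -2 → best response Light.
Bailey against Deep: payoffs -5, -2, 2 → best response Normal.
Mutual best responses: (Thorough, Light).

Pure NE: (Thorough, Light)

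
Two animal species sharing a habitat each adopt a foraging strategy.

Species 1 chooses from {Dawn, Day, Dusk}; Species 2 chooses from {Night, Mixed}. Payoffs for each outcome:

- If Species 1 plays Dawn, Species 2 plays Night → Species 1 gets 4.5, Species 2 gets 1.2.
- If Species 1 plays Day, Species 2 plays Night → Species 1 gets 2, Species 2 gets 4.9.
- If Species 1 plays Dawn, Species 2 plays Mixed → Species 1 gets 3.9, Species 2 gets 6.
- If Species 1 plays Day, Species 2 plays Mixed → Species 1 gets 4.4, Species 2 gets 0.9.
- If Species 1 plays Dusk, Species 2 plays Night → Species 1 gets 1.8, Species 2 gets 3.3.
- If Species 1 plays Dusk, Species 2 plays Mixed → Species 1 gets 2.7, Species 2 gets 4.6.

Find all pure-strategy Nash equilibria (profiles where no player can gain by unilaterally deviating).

(Dawn, Night): Species 2 can switch to Mixed (1.2 → 6). Not NE.
(Dawn, Mixed): Species 1 can switch to Day (3.9 → 4.4). Not NE.
(Day, Night): Species 1 can switch to Dawn (2 → 4.5). Not NE.
(Day, Mixed): Species 2 can switch to Night (0.9 → 4.9). Not NE.
(Dusk, Night): Species 1 can switch to Dawn (1.8 → 4.5). Not NE.
(Dusk, Mixed): Species 1 can switch to Dawn (2.7 → 3.9). Not NE.

No pure-strategy Nash equilibrium.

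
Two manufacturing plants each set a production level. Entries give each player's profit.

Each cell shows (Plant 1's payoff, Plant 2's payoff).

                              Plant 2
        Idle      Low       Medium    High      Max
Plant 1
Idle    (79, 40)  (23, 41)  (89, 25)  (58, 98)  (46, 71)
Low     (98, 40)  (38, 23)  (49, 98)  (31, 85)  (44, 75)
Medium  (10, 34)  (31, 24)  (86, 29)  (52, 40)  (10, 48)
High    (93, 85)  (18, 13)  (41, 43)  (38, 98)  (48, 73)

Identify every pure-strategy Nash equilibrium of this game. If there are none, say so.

(Idle, High)

Plant 1 against Idle: payoffs 79, 98, 10, 93 → best response Low.
Plant 1 against Low: payoffs 23, 38, 31, 18 → best response Low.
Plant 1 against Medium: payoffs 89, 49, 86, 41 → best response Idle.
Plant 1 against High: payoffs 58, 31, 52, 38 → best response Idle.
Plant 1 against Max: payoffs 46, 44, 10, 48 → best response High.
Plant 2 against Idle: payoffs 40, 41, 25, 98, 71 → best response High.
Plant 2 against Low: payoffs 40, 23, 98, 85, 75 → best response Medium.
Plant 2 against Medium: payoffs 34, 24, 29, 40, 48 → best response Max.
Plant 2 against High: payoffs 85, 13, 43, 98, 73 → best response High.
Mutual best responses: (Idle, High).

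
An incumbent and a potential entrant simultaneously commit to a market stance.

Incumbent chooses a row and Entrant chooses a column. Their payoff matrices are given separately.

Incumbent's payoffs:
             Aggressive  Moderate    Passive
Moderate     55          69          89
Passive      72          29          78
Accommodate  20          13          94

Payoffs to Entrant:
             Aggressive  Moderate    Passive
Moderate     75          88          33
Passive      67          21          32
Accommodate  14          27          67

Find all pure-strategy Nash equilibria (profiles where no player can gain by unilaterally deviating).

(Moderate, Aggressive): Incumbent can switch to Passive (55 → 72). Not NE.
(Moderate, Moderate): Incumbent gets 69, best alternative 29; Entrant gets 88, best alternative 75. No profitable deviation — NE.
(Moderate, Passive): Incumbent can switch to Accommodate (89 → 94). Not NE.
(Passive, Aggressive): Incumbent gets 72, best alternative 55; Entrant gets 67, best alternative 32. No profitable deviation — NE.
(Passive, Moderate): Incumbent can switch to Moderate (29 → 69). Not NE.
(Passive, Passive): Incumbent can switch to Moderate (78 → 89). Not NE.
(Accommodate, Aggressive): Incumbent can switch to Moderate (20 → 55). Not NE.
(Accommodate, Moderate): Incumbent can switch to Moderate (13 → 69). Not NE.
(Accommodate, Passive): Incumbent gets 94, best alternative 89; Entrant gets 67, best alternative 27. No profitable deviation — NE.

The pure Nash equilibria are (Moderate, Moderate); (Passive, Aggressive); (Accommodate, Passive).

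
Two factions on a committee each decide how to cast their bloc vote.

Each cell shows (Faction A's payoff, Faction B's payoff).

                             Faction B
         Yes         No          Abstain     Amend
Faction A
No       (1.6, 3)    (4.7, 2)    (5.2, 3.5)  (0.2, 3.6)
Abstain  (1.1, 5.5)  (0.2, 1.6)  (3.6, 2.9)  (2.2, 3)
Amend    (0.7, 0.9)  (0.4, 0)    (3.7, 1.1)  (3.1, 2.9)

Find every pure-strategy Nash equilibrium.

(Amend, Amend)

Faction A against Yes: payoffs 1.6, 1.1, 0.7 → best response No.
Faction A against No: payoffs 4.7, 0.2, 0.4 → best response No.
Faction A against Abstain: payoffs 5.2, 3.6, 3.7 → best response No.
Faction A against Amend: payoffs 0.2, 2.2, 3.1 → best response Amend.
Faction B against No: payoffs 3, 2, 3.5, 3.6 → best response Amend.
Faction B against Abstain: payoffs 5.5, 1.6, 2.9, 3 → best response Yes.
Faction B against Amend: payoffs 0.9, 0, 1.1, 2.9 → best response Amend.
Mutual best responses: (Amend, Amend).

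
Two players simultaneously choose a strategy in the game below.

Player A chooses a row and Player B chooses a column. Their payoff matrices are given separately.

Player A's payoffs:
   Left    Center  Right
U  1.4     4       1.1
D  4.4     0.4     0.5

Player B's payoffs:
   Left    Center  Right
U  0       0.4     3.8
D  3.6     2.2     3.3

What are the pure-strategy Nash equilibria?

(U, Left): Player A can switch to D (1.4 → 4.4). Not NE.
(U, Center): Player B can switch to Right (0.4 → 3.8). Not NE.
(U, Right): Player A gets 1.1, best alternative 0.5; Player B gets 3.8, best alternative 0.4. No profitable deviation — NE.
(D, Left): Player A gets 4.4, best alternative 1.4; Player B gets 3.6, best alternative 3.3. No profitable deviation — NE.
(D, Center): Player A can switch to U (0.4 → 4). Not NE.
(D, Right): Player A can switch to U (0.5 → 1.1). Not NE.

(U, Right); (D, Left)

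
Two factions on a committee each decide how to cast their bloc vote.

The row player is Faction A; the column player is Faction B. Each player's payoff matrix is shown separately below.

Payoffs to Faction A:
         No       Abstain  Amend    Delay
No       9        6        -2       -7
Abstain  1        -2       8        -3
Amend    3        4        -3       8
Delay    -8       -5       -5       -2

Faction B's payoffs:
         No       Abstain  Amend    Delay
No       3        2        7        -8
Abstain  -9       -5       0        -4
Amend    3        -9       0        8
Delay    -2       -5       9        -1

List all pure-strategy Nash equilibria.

(Abstain, Amend); (Amend, Delay)

For each strategy profile, look for a profitable unilateral deviation.
(No, No): Faction B can switch to Amend (3 → 7). Not NE.
(No, Abstain): Faction B can switch to No (2 → 3). Not NE.
(No, Amend): Faction A can switch to Abstain (-2 → 8). Not NE.
(No, Delay): Faction A can switch to Abstain (-7 → -3). Not NE.
(Abstain, No): Faction A can switch to No (1 → 9). Not NE.
(Abstain, Abstain): Faction A can switch to No (-2 → 6). Not NE.
(Abstain, Amend): Faction A gets 8, best alternative -2; Faction B gets 0, best alternative -4. No profitable deviation — NE.
(Abstain, Delay): Faction A can switch to Amend (-3 → 8). Not NE.
(Amend, No): Faction A can switch to No (3 → 9). Not NE.
(Amend, Delay): Faction A gets 8, best alternative -2; Faction B gets 8, best alternative 3. No profitable deviation — NE.
(The remaining 6 profiles each have a profitable deviation by the same check.)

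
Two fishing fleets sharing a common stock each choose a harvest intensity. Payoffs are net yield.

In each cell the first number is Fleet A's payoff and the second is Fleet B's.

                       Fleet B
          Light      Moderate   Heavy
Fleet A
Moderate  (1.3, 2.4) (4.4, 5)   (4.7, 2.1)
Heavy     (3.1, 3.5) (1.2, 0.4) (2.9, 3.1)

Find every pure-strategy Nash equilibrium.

Pure-strategy Nash equilibria: (Moderate, Moderate), (Heavy, Light)

Mark each player's best response to every combination of opponents' strategies; a profile where every player is best-responding is a pure Nash equilibrium.
Fleet A against Light: payoffs 1.3, 3.1 → best response Heavy.
Fleet A against Moderate: payoffs 4.4, 1.2 → best response Moderate.
Fleet A against Heavy: payoffs 4.7, 2.9 → best response Moderate.
Fleet B against Moderate: payoffs 2.4, 5, 2.1 → best response Moderate.
Fleet B against Heavy: payoffs 3.5, 0.4, 3.1 → best response Light.
Mutual best responses: (Moderate, Moderate); (Heavy, Light).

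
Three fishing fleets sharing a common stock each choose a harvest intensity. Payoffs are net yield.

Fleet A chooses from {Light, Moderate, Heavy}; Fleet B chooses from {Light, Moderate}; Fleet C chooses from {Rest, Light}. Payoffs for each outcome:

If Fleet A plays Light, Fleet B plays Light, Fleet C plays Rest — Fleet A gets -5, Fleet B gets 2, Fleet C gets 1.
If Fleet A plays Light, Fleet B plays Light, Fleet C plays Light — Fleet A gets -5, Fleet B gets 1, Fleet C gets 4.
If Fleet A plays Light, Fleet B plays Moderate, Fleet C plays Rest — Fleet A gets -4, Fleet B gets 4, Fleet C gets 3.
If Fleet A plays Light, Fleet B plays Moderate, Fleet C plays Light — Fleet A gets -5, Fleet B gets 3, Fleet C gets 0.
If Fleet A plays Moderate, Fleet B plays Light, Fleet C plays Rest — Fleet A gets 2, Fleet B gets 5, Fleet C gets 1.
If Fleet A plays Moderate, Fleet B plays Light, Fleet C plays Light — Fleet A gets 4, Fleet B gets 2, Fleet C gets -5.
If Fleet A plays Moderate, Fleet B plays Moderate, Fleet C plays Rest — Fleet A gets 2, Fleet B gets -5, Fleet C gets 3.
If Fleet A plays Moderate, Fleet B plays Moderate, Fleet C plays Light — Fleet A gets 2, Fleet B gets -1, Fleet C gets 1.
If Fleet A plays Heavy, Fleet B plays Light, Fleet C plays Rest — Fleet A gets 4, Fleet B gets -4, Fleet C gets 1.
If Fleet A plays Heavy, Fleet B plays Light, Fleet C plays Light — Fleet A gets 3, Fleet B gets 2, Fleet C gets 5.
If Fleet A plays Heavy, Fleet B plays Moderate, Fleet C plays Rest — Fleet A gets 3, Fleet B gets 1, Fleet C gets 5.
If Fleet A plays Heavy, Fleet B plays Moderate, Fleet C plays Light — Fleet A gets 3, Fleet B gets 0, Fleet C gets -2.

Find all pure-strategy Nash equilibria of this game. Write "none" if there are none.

(Heavy, Moderate, Rest)

Fleet A against (Light, Rest): payoffs -5, 2, 4 → best response Heavy.
Fleet A against (Light, Light): payoffs -5, 4, 3 → best response Moderate.
Fleet A against (Moderate, Rest): payoffs -4, 2, 3 → best response Heavy.
Fleet A against (Moderate, Light): payoffs -5, 2, 3 → best response Heavy.
Fleet B against (Light, Rest): payoffs 2, 4 → best response Moderate.
Fleet B against (Light, Light): payoffs 1, 3 → best response Moderate.
Fleet B against (Moderate, Rest): payoffs 5, -5 → best response Light.
Fleet B against (Moderate, Light): payoffs 2, -1 → best response Light.
Fleet B against (Heavy, Rest): payoffs -4, 1 → best response Moderate.
Fleet B against (Heavy, Light): payoffs 2, 0 → best response Light.
Fleet C against (Light, Light): payoffs 1, 4 → best response Light.
Fleet C against (Light, Moderate): payoffs 3, 0 → best response Rest.
Fleet C against (Moderate, Light): payoffs 1, -5 → best response Rest.
Fleet C against (Moderate, Moderate): payoffs 3, 1 → best response Rest.
Fleet C against (Heavy, Light): payoffs 1, 5 → best response Light.
Fleet C against (Heavy, Moderate): payoffs 5, -2 → best response Rest.
Mutual best responses: (Heavy, Moderate, Rest).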